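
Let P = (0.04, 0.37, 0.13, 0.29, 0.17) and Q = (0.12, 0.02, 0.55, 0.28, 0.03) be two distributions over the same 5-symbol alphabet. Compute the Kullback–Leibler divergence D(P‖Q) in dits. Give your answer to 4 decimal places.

0.5008 dits

D(P‖Q) = Σ p·log₁₀(p/q).
  0.04·log₁₀(0.04/0.12) = -0.01908
  0.37·log₁₀(0.37/0.02) = 0.46885
  0.13·log₁₀(0.13/0.55) = -0.08143
  0.29·log₁₀(0.29/0.28) = 0.00442
  0.17·log₁₀(0.17/0.03) = 0.12807
D(P‖Q) = 0.5008 dits.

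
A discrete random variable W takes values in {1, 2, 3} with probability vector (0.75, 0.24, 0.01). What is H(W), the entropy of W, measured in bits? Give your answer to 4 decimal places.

0.8719 bits

H(W) = −Σ p·log₂ p.
  −(0.75)·log₂(0.75) = 0.31128
  −(0.24)·log₂(0.24) = 0.49413
  −(0.01)·log₂(0.01) = 0.06644
Sum: 0.31128 + 0.49413 + 0.06644 = 0.8719 bits.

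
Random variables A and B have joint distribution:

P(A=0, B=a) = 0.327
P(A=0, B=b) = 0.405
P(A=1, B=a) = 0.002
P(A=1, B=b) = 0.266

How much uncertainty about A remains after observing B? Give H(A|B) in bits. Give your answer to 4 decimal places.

Chain rule: H(A|B) = H(A,B) − H(B).
Marginals: p(A) = (0.7320, 0.2680), p(B) = (0.3290, 0.6710).
H(A,B) = 1.5816 bits; H(B) = 0.9139 bits.
H(A|B) = 1.5816 − 0.9139 = 0.6677 bits.

0.6677 bits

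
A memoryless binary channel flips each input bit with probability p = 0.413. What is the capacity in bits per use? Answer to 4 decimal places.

0.0220 bits

Binary symmetric channel: C = 1 − h₂(ε) where h₂ is the binary entropy function.
h₂(0.413) = −0.413·log₂0.413 − 0.587·log₂0.587 = 0.9780.
C = 1 − 0.9780 = 0.0220 bits per channel use.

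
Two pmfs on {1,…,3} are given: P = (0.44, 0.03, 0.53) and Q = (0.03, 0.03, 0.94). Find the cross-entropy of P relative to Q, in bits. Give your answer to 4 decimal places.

H(P,Q) = −Σ p·log₂ q.
  −0.44·log₂(0.03) = 2.22591
  −0.03·log₂(0.03) = 0.15177
  −0.53·log₂(0.94) = 0.04731
H(P,Q) = 2.4250 bits.

2.4250 bits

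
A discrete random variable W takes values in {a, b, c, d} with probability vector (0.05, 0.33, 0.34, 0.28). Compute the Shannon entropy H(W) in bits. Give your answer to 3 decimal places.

1.787 bits

H(W) = −Σ p·log₂ p.
  −(0.05)·log₂(0.05) = 0.2161
  −(0.33)·log₂(0.33) = 0.5278
  −(0.34)·log₂(0.34) = 0.5292
  −(0.28)·log₂(0.28) = 0.5142
Sum: 0.2161 + 0.5278 + 0.5292 + 0.5142 = 1.787 bits.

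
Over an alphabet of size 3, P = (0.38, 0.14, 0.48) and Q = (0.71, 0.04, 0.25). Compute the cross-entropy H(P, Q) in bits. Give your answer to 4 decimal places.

1.7979 bits

H(P,Q) = −Σ p·log₂ q.
  −0.38·log₂(0.71) = 0.18776
  −0.14·log₂(0.04) = 0.65014
  −0.48·log₂(0.25) = 0.96000
H(P,Q) = 1.7979 bits.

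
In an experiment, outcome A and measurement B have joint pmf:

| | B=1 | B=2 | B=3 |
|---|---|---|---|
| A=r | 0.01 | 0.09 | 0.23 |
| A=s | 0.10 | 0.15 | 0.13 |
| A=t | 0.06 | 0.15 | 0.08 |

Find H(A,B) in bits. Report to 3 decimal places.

H(A,B) = −Σ p(x,y)·log₂ p(x,y) over all 9 cells.
  cell (r,1): −0.01·log₂0.01 = 0.0664
  cell (r,2): −0.09·log₂0.09 = 0.3127
  cell (r,3): −0.23·log₂0.23 = 0.4877
  cell (s,1): −0.10·log₂0.10 = 0.3322
  cell (s,2): −0.15·log₂0.15 = 0.4105
  cell (s,3): −0.13·log₂0.13 = 0.3826
  cell (t,1): −0.06·log₂0.06 = 0.2435
  cell (t,2): −0.15·log₂0.15 = 0.4105
  cell (t,3): −0.08·log₂0.08 = 0.2915
Sum = 2.938 bits.

2.938 bits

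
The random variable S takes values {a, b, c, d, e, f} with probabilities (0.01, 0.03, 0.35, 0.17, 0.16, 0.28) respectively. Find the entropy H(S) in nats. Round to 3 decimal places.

H(S) = −Σ p·ln p.
  −(0.01)·ln(0.01) = 0.0461
  −(0.03)·ln(0.03) = 0.1052
  −(0.35)·ln(0.35) = 0.3674
  −(0.17)·ln(0.17) = 0.3012
  −(0.16)·ln(0.16) = 0.2932
  −(0.28)·ln(0.28) = 0.3564
Sum: 0.0461 + 0.1052 + 0.3674 + 0.3012 + 0.2932 + 0.3564 = 1.470 nats.

1.470 nats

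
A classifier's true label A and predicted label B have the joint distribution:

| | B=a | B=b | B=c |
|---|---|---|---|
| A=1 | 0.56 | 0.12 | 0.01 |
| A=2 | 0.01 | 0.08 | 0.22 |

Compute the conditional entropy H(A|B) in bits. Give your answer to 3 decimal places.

0.326 bits

Marginals: p(A) = (0.6900, 0.3100), p(B) = (0.5700, 0.2000, 0.2300).
H(A|B) = Σ p(B) · H(A|B=·).
  B=a: p=0.5700, H(A|B=a) = 0.1274
  B=b: p=0.2000, H(A|B=b) = 0.9710
  B=c: p=0.2300, H(A|B=c) = 0.2580
Weighted sum = 0.326 bits.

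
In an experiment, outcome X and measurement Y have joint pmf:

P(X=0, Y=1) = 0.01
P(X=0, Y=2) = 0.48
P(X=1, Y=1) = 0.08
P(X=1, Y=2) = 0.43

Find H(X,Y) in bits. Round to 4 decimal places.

1.3898 bits

H(X,Y) = −Σ p(x,y)·log₂ p(x,y) over all 4 cells.
  cell (0,1): −0.01·log₂0.01 = 0.06644
  cell (0,2): −0.48·log₂0.48 = 0.50827
  cell (1,1): −0.08·log₂0.08 = 0.29151
  cell (1,2): −0.43·log₂0.43 = 0.52356
Sum = 1.3898 bits.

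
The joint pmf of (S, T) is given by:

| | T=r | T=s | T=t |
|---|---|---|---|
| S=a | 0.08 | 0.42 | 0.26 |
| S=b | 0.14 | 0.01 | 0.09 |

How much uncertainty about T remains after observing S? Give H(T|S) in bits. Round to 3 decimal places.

Marginals: p(S) = (0.7600, 0.2400), p(T) = (0.2200, 0.4300, 0.3500).
H(T|S) = Σ p(S) · H(T|S=·).
  S=a: p=0.7600, H(T|S=a) = 1.3441
  S=b: p=0.2400, H(T|S=b) = 1.1753
Weighted sum = 1.304 bits.

1.304 bits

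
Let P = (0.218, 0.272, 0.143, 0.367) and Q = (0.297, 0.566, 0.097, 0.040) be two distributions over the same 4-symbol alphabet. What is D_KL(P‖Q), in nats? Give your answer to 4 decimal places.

0.6022 nats

D(P‖Q) = Σ p·ln(p/q).
  0.218·ln(0.218/0.297) = -0.06741
  0.272·ln(0.272/0.566) = -0.19932
  0.143·ln(0.143/0.097) = 0.05550
  0.367·ln(0.367/0.040) = 0.81345
D(P‖Q) = 0.6022 nats.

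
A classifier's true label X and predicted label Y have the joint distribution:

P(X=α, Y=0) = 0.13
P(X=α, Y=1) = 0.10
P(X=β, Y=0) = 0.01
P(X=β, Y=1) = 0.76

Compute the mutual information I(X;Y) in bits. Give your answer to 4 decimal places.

Marginals: p(X) = (0.2300, 0.7700), p(Y) = (0.1400, 0.8600).
I(X;Y) = Σ p(x,y)·log₂[p(x,y)/(p(x)p(y))].
  (α,0): 0.13·log₂(4.0373) = 0.26174
  (α,1): 0.10·log₂(0.5056) = -0.09840
  (β,0): 0.01·log₂(0.0928) = -0.03430
  (β,1): 0.76·log₂(1.1477) = 0.15104
Sum = 0.2801 bits.

0.2801 bits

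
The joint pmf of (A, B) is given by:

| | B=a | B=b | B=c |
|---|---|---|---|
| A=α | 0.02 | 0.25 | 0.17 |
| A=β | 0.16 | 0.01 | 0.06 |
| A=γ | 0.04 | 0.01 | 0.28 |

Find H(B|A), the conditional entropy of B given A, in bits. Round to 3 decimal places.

1.010 bits

Chain rule: H(B|A) = H(A,B) − H(A).
Marginals: p(A) = (0.4400, 0.2300, 0.3300), p(B) = (0.2200, 0.2700, 0.5100).
H(A,B) = 2.5469 bits; H(A) = 1.5366 bits.
H(B|A) = 2.5469 − 1.5366 = 1.010 bits.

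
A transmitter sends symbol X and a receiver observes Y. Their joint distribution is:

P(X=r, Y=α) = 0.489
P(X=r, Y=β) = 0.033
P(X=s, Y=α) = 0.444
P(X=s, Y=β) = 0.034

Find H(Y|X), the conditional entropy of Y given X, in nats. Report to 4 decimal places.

0.2457 nats

Chain rule: H(Y|X) = H(X,Y) − H(X).
Marginals: p(X) = (0.5220, 0.4780), p(Y) = (0.9330, 0.0670).
H(X,Y) = 0.9379 nats; H(X) = 0.6922 nats.
H(Y|X) = 0.9379 − 0.6922 = 0.2457 nats.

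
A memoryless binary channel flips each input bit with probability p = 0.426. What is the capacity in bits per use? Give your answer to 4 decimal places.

0.0159 bits

Binary symmetric channel: C = 1 − h₂(ε) where h₂ is the binary entropy function.
h₂(0.426) = −0.426·log₂0.426 − 0.574·log₂0.574 = 0.9841.
C = 1 − 0.9841 = 0.0159 bits per channel use.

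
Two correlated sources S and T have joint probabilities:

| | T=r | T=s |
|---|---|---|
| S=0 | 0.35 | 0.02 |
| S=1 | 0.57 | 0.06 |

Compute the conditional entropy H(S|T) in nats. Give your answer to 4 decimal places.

Marginals: p(S) = (0.3700, 0.6300), p(T) = (0.9200, 0.0800).
H(S|T) = Σ p(T) · H(S|T=·).
  T=r: p=0.9200, H(S|T=r) = 0.6643
  T=s: p=0.0800, H(S|T=s) = 0.5623
Weighted sum = 0.6561 nats.

0.6561 nats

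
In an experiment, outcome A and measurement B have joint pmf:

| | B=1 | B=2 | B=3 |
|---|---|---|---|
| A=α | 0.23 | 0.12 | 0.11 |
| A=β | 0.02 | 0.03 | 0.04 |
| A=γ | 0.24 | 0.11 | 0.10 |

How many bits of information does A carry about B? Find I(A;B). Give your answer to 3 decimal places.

0.024 bits

Marginals: p(A) = (0.4600, 0.0900, 0.4500), p(B) = (0.4900, 0.2600, 0.2500).
I(A;B) = Σ p(x,y)·log₂[p(x,y)/(p(x)p(y))].
  (α,1): 0.23·log₂(1.0204) = 0.0067
  (α,2): 0.12·log₂(1.0033) = 0.0006
  (α,3): 0.11·log₂(0.9565) = -0.0071
  (β,1): 0.02·log₂(0.4535) = -0.0228
  (β,2): 0.03·log₂(1.2821) = 0.0108
  (β,3): 0.04·log₂(1.7778) = 0.0332
  (γ,1): 0.24·log₂(1.0884) = 0.0293
  (γ,2): 0.11·log₂(0.9402) = -0.0098
  (γ,3): 0.10·log₂(0.8889) = -0.0170
Sum = 0.024 bits.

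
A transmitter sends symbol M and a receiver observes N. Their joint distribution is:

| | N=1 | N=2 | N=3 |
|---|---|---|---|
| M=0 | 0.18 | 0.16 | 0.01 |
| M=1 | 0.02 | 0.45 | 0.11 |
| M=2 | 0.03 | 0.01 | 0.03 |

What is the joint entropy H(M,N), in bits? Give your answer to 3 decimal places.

2.286 bits

H(M,N) = −Σ p(x,y)·log₂ p(x,y) over all 9 cells.
  cell (0,1): −0.18·log₂0.18 = 0.4453
  cell (0,2): −0.16·log₂0.16 = 0.4230
  cell (0,3): −0.01·log₂0.01 = 0.0664
  cell (1,1): −0.02·log₂0.02 = 0.1129
  cell (1,2): −0.45·log₂0.45 = 0.5184
  cell (1,3): −0.11·log₂0.11 = 0.3503
  cell (2,1): −0.03·log₂0.03 = 0.1518
  cell (2,2): −0.01·log₂0.01 = 0.0664
  cell (2,3): −0.03·log₂0.03 = 0.1518
Sum = 2.286 bits.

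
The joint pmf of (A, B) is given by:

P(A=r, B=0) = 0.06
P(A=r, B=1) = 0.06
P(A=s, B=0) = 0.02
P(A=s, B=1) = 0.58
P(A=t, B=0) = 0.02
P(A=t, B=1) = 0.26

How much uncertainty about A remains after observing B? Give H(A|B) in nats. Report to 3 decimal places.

Marginals: p(A) = (0.1200, 0.6000, 0.2800), p(B) = (0.1000, 0.9000).
H(A|B) = Σ p(B) · H(A|B=·).
  B=0: p=0.1000, H(A|B=0) = 0.9503
  B=1: p=0.9000, H(A|B=1) = 0.8224
Weighted sum = 0.835 nats.

0.835 nats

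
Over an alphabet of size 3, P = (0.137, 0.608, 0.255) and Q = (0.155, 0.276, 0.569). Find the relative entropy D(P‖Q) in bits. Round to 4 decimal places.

D(P‖Q) = Σ p·log₂(p/q).
  0.137·log₂(0.137/0.155) = -0.02440
  0.608·log₂(0.608/0.276) = 0.69276
  0.255·log₂(0.255/0.569) = -0.29527
D(P‖Q) = 0.3731 bits.

0.3731 bits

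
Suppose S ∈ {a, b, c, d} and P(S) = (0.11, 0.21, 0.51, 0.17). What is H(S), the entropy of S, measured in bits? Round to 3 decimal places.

1.753 bits

H(S) = −Σ p·log₂ p.
  −(0.11)·log₂(0.11) = 0.3503
  −(0.21)·log₂(0.21) = 0.4728
  −(0.51)·log₂(0.51) = 0.4954
  −(0.17)·log₂(0.17) = 0.4346
Sum: 0.3503 + 0.4728 + 0.4954 + 0.4346 = 1.753 bits.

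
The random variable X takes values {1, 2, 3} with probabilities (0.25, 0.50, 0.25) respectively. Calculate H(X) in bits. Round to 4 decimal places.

1.5000 bits

H(X) = −Σ p·log₂ p.
  −(0.25)·log₂(0.25) = 0.50000
  −(0.50)·log₂(0.50) = 0.50000
  −(0.25)·log₂(0.25) = 0.50000
Sum: 0.50000 + 0.50000 + 0.50000 = 1.5000 bits.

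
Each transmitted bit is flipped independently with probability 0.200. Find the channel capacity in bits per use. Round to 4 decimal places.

Binary symmetric channel: C = 1 − h₂(ε) where h₂ is the binary entropy function.
h₂(0.200) = −0.200·log₂0.200 − 0.800·log₂0.800 = 0.7219.
C = 1 − 0.7219 = 0.2781 bits per channel use.

0.2781 bits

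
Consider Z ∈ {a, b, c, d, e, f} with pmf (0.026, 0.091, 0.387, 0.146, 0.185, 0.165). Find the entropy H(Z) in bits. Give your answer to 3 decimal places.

2.266 bits

H(Z) = −Σ p·log₂ p.
  −(0.026)·log₂(0.026) = 0.1369
  −(0.091)·log₂(0.091) = 0.3147
  −(0.387)·log₂(0.387) = 0.5300
  −(0.146)·log₂(0.146) = 0.4053
  −(0.185)·log₂(0.185) = 0.4504
  −(0.165)·log₂(0.165) = 0.4289
Sum: 0.1369 + 0.3147 + 0.5300 + 0.4053 + 0.4504 + 0.4289 = 2.266 bits.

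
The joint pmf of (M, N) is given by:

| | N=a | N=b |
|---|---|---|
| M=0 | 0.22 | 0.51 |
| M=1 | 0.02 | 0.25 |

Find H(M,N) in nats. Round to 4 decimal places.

1.1013 nats

H(M,N) = −Σ p(x,y)·ln p(x,y) over all 4 cells.
  cell (0,a): −0.22·ln0.22 = 0.33311
  cell (0,b): −0.51·ln0.51 = 0.34341
  cell (1,a): −0.02·ln0.02 = 0.07824
  cell (1,b): −0.25·ln0.25 = 0.34657
Sum = 1.1013 nats.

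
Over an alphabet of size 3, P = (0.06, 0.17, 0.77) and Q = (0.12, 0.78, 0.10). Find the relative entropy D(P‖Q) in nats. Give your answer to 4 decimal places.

1.2712 nats

D(P‖Q) = Σ p·ln(p/q).
  0.06·ln(0.06/0.12) = -0.04159
  0.17·ln(0.17/0.78) = -0.25899
  0.77·ln(0.77/0.10) = 1.57174
D(P‖Q) = 1.2712 nats.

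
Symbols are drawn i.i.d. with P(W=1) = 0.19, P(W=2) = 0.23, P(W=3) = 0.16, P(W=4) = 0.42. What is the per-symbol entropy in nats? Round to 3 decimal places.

H(W) = −Σ p·ln p.
  −(0.19)·ln(0.19) = 0.3155
  −(0.23)·ln(0.23) = 0.3380
  −(0.16)·ln(0.16) = 0.2932
  −(0.42)·ln(0.42) = 0.3644
Sum: 0.3155 + 0.3380 + 0.2932 + 0.3644 = 1.311 nats.

1.311 nats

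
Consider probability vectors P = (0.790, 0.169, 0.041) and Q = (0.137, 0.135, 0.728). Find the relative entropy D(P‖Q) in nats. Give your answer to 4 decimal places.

1.3041 nats

D(P‖Q) = Σ p·ln(p/q).
  0.790·ln(0.790/0.137) = 1.38412
  0.169·ln(0.169/0.135) = 0.03796
  0.041·ln(0.041/0.728) = -0.11795
D(P‖Q) = 1.3041 nats.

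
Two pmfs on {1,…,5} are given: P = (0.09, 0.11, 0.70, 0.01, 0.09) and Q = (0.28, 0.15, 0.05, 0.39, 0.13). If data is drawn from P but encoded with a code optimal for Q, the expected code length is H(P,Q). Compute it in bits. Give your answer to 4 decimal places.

H(P,Q) = −Σ p·log₂ q.
  −0.09·log₂(0.28) = 0.16529
  −0.11·log₂(0.15) = 0.30107
  −0.70·log₂(0.05) = 3.02535
  −0.01·log₂(0.39) = 0.01358
  −0.09·log₂(0.13) = 0.26491
H(P,Q) = 3.7702 bits.

3.7702 bits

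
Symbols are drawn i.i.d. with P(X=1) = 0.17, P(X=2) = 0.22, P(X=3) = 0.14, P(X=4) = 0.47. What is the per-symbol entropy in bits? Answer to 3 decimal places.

1.824 bits

H(X) = −Σ p·log₂ p.
  −(0.17)·log₂(0.17) = 0.4346
  −(0.22)·log₂(0.22) = 0.4806
  −(0.14)·log₂(0.14) = 0.3971
  −(0.47)·log₂(0.47) = 0.5120
Sum: 0.4346 + 0.4806 + 0.3971 + 0.5120 = 1.824 bits.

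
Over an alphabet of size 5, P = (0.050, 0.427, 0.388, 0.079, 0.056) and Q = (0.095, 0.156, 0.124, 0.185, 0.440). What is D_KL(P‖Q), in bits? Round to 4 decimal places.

D(P‖Q) = Σ p·log₂(p/q).
  0.050·log₂(0.050/0.095) = -0.04630
  0.427·log₂(0.427/0.156) = 0.62030
  0.388·log₂(0.388/0.124) = 0.63854
  0.079·log₂(0.079/0.185) = -0.09698
  0.056·log₂(0.056/0.440) = -0.16654
D(P‖Q) = 0.9490 bits.

0.9490 bits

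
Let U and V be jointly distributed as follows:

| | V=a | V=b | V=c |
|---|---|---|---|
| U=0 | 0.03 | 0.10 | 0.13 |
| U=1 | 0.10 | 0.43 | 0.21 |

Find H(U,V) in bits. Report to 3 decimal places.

2.195 bits

H(U,V) = −Σ p(x,y)·log₂ p(x,y) over all 6 cells.
  cell (0,a): −0.03·log₂0.03 = 0.1518
  cell (0,b): −0.10·log₂0.10 = 0.3322
  cell (0,c): −0.13·log₂0.13 = 0.3826
  cell (1,a): −0.10·log₂0.10 = 0.3322
  cell (1,b): −0.43·log₂0.43 = 0.5236
  cell (1,c): −0.21·log₂0.21 = 0.4728
Sum = 2.195 bits.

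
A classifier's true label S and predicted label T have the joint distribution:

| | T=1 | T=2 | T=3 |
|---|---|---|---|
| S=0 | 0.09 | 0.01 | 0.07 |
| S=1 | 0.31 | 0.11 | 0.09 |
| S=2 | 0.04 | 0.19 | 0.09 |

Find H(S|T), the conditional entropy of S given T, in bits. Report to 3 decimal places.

Chain rule: H(S|T) = H(S,T) − H(T).
Marginals: p(S) = (0.1700, 0.5100, 0.3200), p(T) = (0.4400, 0.3100, 0.2500).
H(S,T) = 2.7880 bits; H(T) = 1.5449 bits.
H(S|T) = 2.7880 − 1.5449 = 1.243 bits.

1.243 bits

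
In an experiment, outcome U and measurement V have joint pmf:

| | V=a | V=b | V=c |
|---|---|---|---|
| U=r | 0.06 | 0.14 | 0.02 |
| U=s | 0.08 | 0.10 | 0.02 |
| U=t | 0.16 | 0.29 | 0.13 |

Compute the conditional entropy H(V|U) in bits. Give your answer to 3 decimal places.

Chain rule: H(V|U) = H(U,V) − H(U).
Marginals: p(U) = (0.2200, 0.2000, 0.5800), p(V) = (0.3000, 0.5300, 0.1700).
H(U,V) = 2.8137 bits; H(U) = 1.4008 bits.
H(V|U) = 2.8137 − 1.4008 = 1.413 bits.

1.413 bits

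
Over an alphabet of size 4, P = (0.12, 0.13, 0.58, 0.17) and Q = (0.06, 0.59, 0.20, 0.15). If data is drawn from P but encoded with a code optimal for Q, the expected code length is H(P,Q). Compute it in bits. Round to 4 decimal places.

2.3980 bits

H(P,Q) = −Σ p·log₂ q.
  −0.12·log₂(0.06) = 0.48707
  −0.13·log₂(0.59) = 0.09896
  −0.58·log₂(0.20) = 1.34672
  −0.17·log₂(0.15) = 0.46528
H(P,Q) = 2.3980 bits.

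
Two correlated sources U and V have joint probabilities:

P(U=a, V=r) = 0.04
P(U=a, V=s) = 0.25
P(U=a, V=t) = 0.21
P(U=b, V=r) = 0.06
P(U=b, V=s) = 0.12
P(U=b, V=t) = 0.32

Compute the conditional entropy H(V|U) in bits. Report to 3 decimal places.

1.295 bits

Marginals: p(U) = (0.5000, 0.5000), p(V) = (0.1000, 0.3700, 0.5300).
H(V|U) = Σ p(U) · H(V|U=·).
  U=a: p=0.5000, H(V|U=a) = 1.3172
  U=b: p=0.5000, H(V|U=b) = 1.2733
Weighted sum = 1.295 bits.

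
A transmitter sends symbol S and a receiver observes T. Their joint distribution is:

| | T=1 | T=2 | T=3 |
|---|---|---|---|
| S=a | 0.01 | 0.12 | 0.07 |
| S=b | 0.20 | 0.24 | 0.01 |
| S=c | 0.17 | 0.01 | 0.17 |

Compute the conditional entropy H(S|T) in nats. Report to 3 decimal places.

Marginals: p(S) = (0.2000, 0.4500, 0.3500), p(T) = (0.3800, 0.3700, 0.2500).
H(S|T) = Σ p(T) · H(S|T=·).
  T=1: p=0.3800, H(S|T=1) = 0.7934
  T=2: p=0.3700, H(S|T=2) = 0.7436
  T=3: p=0.2500, H(S|T=3) = 0.7474
Weighted sum = 0.763 nats.

0.763 nats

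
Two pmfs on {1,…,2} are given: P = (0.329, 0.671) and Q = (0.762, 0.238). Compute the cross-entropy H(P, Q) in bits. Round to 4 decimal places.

1.5186 bits

H(P,Q) = −Σ p·log₂ q.
  −0.329·log₂(0.762) = 0.12901
  −0.671·log₂(0.238) = 1.38962
H(P,Q) = 1.5186 bits.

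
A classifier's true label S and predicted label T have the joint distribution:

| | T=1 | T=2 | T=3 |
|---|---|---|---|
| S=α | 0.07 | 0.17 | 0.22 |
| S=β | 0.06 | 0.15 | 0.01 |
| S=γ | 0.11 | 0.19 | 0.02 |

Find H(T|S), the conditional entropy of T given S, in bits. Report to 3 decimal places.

Marginals: p(S) = (0.4600, 0.2200, 0.3200), p(T) = (0.2400, 0.5100, 0.2500).
H(T|S) = Σ p(S) · H(T|S=·).
  S=α: p=0.4600, H(T|S=α) = 1.4530
  S=β: p=0.2200, H(T|S=β) = 1.0907
  S=γ: p=0.3200, H(T|S=γ) = 1.2261
Weighted sum = 1.301 bits.

1.301 bits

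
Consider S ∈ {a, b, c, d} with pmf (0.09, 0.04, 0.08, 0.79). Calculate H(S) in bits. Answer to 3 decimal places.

H(S) = −Σ p·log₂ p.
  −(0.09)·log₂(0.09) = 0.3127
  −(0.04)·log₂(0.04) = 0.1858
  −(0.08)·log₂(0.08) = 0.2915
  −(0.79)·log₂(0.79) = 0.2687
Sum: 0.3127 + 0.1858 + 0.2915 + 0.2687 = 1.059 bits.

1.059 bits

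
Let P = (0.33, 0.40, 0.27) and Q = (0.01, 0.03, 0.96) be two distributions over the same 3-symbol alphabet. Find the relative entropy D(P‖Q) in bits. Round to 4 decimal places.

D(P‖Q) = Σ p·log₂(p/q).
  0.33·log₂(0.33/0.01) = 1.66465
  0.40·log₂(0.40/0.03) = 1.49479
  0.27·log₂(0.27/0.96) = -0.49412
D(P‖Q) = 2.6653 bits.

2.6653 bits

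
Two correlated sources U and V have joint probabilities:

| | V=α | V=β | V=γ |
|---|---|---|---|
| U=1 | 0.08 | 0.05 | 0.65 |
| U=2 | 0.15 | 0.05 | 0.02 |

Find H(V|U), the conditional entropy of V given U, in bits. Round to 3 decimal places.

0.891 bits

Marginals: p(U) = (0.7800, 0.2200), p(V) = (0.2300, 0.1000, 0.6700).
H(V|U) = Σ p(U) · H(V|U=·).
  U=1: p=0.7800, H(V|U=1) = 0.8102
  U=2: p=0.2200, H(V|U=2) = 1.1770
Weighted sum = 0.891 bits.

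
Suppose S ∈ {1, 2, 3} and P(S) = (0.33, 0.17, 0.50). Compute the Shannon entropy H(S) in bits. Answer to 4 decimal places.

H(S) = −Σ p·log₂ p.
  −(0.33)·log₂(0.33) = 0.52782
  −(0.17)·log₂(0.17) = 0.43459
  −(0.50)·log₂(0.50) = 0.50000
Sum: 0.52782 + 0.43459 + 0.50000 = 1.4624 bits.

1.4624 bits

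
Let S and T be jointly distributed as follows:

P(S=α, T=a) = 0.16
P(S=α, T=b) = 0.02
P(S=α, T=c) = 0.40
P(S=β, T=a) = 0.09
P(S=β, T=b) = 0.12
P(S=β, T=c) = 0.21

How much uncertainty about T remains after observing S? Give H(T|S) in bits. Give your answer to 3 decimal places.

Marginals: p(S) = (0.5800, 0.4200), p(T) = (0.2500, 0.1400, 0.6100).
H(T|S) = Σ p(S) · H(T|S=·).
  S=α: p=0.5800, H(T|S=α) = 1.0498
  S=β: p=0.4200, H(T|S=β) = 1.4926
Weighted sum = 1.236 bits.

1.236 bits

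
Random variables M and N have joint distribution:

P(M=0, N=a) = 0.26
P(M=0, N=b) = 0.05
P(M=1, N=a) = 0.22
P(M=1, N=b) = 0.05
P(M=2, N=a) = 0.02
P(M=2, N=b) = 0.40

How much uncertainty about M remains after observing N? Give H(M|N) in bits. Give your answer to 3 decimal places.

1.060 bits

Chain rule: H(M|N) = H(M,N) − H(N).
Marginals: p(M) = (0.3100, 0.2700, 0.4200), p(N) = (0.5000, 0.5000).
H(M,N) = 2.0597 bits; H(N) = 1.0000 bits.
H(M|N) = 2.0597 − 1.0000 = 1.060 bits.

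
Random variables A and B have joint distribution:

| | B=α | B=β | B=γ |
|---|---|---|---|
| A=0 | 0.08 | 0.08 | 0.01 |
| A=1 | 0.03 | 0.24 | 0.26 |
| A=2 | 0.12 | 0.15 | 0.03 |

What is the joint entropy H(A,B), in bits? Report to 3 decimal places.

2.730 bits

H(A,B) = −Σ p(x,y)·log₂ p(x,y) over all 9 cells.
  cell (0,α): −0.08·log₂0.08 = 0.2915
  cell (0,β): −0.08·log₂0.08 = 0.2915
  cell (0,γ): −0.01·log₂0.01 = 0.0664
  cell (1,α): −0.03·log₂0.03 = 0.1518
  cell (1,β): −0.24·log₂0.24 = 0.4941
  cell (1,γ): −0.26·log₂0.26 = 0.5053
  cell (2,α): −0.12·log₂0.12 = 0.3671
  cell (2,β): −0.15·log₂0.15 = 0.4105
  cell (2,γ): −0.03·log₂0.03 = 0.1518
Sum = 2.730 bits.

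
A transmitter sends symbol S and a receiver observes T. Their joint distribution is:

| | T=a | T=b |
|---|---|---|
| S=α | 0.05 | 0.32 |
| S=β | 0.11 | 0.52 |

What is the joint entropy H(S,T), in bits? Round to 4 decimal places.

H(S,T) = −Σ p(x,y)·log₂ p(x,y) over all 4 cells.
  cell (α,a): −0.05·log₂0.05 = 0.21610
  cell (α,b): −0.32·log₂0.32 = 0.52603
  cell (β,a): −0.11·log₂0.11 = 0.35029
  cell (β,b): −0.52·log₂0.52 = 0.49058
Sum = 1.5830 bits.

1.5830 bits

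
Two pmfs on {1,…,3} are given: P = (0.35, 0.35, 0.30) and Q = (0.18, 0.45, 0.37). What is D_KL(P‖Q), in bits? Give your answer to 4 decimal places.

D(P‖Q) = Σ p·log₂(p/q).
  0.35·log₂(0.35/0.18) = 0.33578
  0.35·log₂(0.35/0.45) = -0.12690
  0.30·log₂(0.30/0.37) = -0.09077
D(P‖Q) = 0.1181 bits.

0.1181 bits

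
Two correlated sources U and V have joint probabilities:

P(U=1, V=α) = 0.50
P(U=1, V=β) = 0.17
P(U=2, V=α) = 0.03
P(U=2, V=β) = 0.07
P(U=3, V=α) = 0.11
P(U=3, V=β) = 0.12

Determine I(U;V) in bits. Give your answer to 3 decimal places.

0.077 bits

Marginals: p(U) = (0.6700, 0.1000, 0.2300), p(V) = (0.6400, 0.3600).
I(U;V) = H(U) + H(V) − H(U,V).
H(U) = 1.2070, H(V) = 0.9427, H(U,V) = 2.0723.
I(U;V) = 1.2070 + 0.9427 − 2.0723 = 0.077 bits.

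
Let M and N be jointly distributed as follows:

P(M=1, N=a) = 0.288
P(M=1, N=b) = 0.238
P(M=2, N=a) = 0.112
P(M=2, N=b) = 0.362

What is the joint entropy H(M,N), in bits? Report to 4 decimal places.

H(M,N) = −Σ p(x,y)·log₂ p(x,y) over all 4 cells.
  cell (1,a): −0.288·log₂0.288 = 0.51721
  cell (1,b): −0.238·log₂0.238 = 0.49289
  cell (2,a): −0.112·log₂0.112 = 0.35374
  cell (2,b): −0.362·log₂0.362 = 0.53067
Sum = 1.8945 bits.

1.8945 bits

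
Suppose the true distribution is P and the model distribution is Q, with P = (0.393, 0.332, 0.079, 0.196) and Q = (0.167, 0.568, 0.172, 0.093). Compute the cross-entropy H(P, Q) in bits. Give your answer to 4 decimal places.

H(P,Q) = −Σ p·log₂ q.
  −0.393·log₂(0.167) = 1.01476
  −0.332·log₂(0.568) = 0.27092
  −0.079·log₂(0.172) = 0.20062
  −0.196·log₂(0.093) = 0.67162
H(P,Q) = 2.1579 bits.

2.1579 bits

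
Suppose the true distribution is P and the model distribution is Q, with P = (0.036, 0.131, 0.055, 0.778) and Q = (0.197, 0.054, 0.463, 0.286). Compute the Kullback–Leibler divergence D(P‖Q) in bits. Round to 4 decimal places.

D(P‖Q) = Σ p·log₂(p/q).
  0.036·log₂(0.036/0.197) = -0.08828
  0.131·log₂(0.131/0.054) = 0.16749
  0.055·log₂(0.055/0.463) = -0.16904
  0.778·log₂(0.778/0.286) = 1.12324
D(P‖Q) = 1.0334 bits.

1.0334 bits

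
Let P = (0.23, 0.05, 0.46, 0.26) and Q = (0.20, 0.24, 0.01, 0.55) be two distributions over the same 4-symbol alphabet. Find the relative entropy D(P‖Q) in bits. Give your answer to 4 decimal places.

D(P‖Q) = Σ p·log₂(p/q).
  0.23·log₂(0.23/0.20) = 0.04638
  0.05·log₂(0.05/0.24) = -0.11315
  0.46·log₂(0.46/0.01) = 2.54084
  0.26·log₂(0.26/0.55) = -0.28104
D(P‖Q) = 2.1930 bits.

2.1930 bits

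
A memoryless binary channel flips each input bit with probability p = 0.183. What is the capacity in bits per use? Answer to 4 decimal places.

Binary symmetric channel: C = 1 − h₂(ε) where h₂ is the binary entropy function.
h₂(0.183) = −0.183·log₂0.183 − 0.817·log₂0.817 = 0.6866.
C = 1 − 0.6866 = 0.3134 bits per channel use.

0.3134 bits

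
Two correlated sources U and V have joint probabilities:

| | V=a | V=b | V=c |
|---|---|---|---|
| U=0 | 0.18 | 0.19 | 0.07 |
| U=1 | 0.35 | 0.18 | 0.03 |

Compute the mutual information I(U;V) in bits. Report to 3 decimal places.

0.042 bits

Marginals: p(U) = (0.4400, 0.5600), p(V) = (0.5300, 0.3700, 0.1000).
I(U;V) = Σ p(x,y)·log₂[p(x,y)/(p(x)p(y))].
  (0,a): 0.18·log₂(0.7719) = -0.0672
  (0,b): 0.19·log₂(1.1671) = 0.0424
  (0,c): 0.07·log₂(1.5909) = 0.0469
  (1,a): 0.35·log₂(1.1792) = 0.0833
  (1,b): 0.18·log₂(0.8687) = -0.0365
  (1,c): 0.03·log₂(0.5357) = -0.0270
Sum = 0.042 bits.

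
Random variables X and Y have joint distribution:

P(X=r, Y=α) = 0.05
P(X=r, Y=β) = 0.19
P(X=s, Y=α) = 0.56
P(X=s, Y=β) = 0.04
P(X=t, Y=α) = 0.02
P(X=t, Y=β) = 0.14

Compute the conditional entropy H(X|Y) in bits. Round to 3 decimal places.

0.885 bits

Chain rule: H(X|Y) = H(X,Y) − H(Y).
Marginals: p(X) = (0.2400, 0.6000, 0.1600), p(Y) = (0.6300, 0.3700).
H(X,Y) = 1.8355 bits; H(Y) = 0.9507 bits.
H(X|Y) = 1.8355 − 0.9507 = 0.885 bits.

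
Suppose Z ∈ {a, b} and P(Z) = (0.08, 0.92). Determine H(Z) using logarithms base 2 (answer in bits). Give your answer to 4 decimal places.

H(Z) = −Σ p·log₂ p.
  −(0.08)·log₂(0.08) = 0.29151
  −(0.92)·log₂(0.92) = 0.11067
Sum: 0.29151 + 0.11067 = 0.4022 bits.

0.4022 bits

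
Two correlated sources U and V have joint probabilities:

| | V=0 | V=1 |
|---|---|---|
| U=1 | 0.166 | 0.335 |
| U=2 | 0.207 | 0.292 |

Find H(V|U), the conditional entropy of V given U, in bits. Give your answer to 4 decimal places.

Chain rule: H(V|U) = H(U,V) − H(U).
Marginals: p(U) = (0.5010, 0.4990), p(V) = (0.3730, 0.6270).
H(U,V) = 1.9476 bits; H(U) = 1.0000 bits.
H(V|U) = 1.9476 − 1.0000 = 0.9476 bits.

0.9476 bits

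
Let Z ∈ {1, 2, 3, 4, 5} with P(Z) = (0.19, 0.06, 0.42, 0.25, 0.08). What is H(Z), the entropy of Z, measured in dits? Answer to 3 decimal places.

0.607 dits

H(Z) = −Σ p·log₁₀ p.
  −(0.19)·log₁₀(0.19) = 0.1370
  −(0.06)·log₁₀(0.06) = 0.0733
  −(0.42)·log₁₀(0.42) = 0.1582
  −(0.25)·log₁₀(0.25) = 0.1505
  −(0.08)·log₁₀(0.08) = 0.0878
Sum: 0.1370 + 0.0733 + 0.1582 + 0.1505 + 0.0878 = 0.607 dits.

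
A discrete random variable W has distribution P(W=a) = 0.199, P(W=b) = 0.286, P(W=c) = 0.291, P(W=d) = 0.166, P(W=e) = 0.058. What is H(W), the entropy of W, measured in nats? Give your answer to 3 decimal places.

H(W) = −Σ p·ln p.
  −(0.199)·ln(0.199) = 0.3213
  −(0.286)·ln(0.286) = 0.3580
  −(0.291)·ln(0.291) = 0.3592
  −(0.166)·ln(0.166) = 0.2981
  −(0.058)·ln(0.058) = 0.1651
Sum: 0.3213 + 0.3580 + 0.3592 + 0.2981 + 0.1651 = 1.502 nats.

1.502 nats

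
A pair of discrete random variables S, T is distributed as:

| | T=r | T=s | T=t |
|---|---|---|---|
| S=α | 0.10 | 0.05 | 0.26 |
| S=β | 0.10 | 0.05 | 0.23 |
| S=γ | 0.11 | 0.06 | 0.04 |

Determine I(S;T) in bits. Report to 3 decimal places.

Marginals: p(S) = (0.4100, 0.3800, 0.2100), p(T) = (0.3100, 0.1600, 0.5300).
I(S;T) = Σ p(x,y)·log₂[p(x,y)/(p(x)p(y))].
  (α,r): 0.10·log₂(0.7868) = -0.0346
  (α,s): 0.05·log₂(0.7622) = -0.0196
  (α,t): 0.26·log₂(1.1965) = 0.0673
  (β,r): 0.10·log₂(0.8489) = -0.0236
  (β,s): 0.05·log₂(0.8224) = -0.0141
  (β,t): 0.23·log₂(1.1420) = 0.0441
  (γ,r): 0.11·log₂(1.6897) = 0.0832
  (γ,s): 0.06·log₂(1.7857) = 0.0502
  (γ,t): 0.04·log₂(0.3594) = -0.0591
Sum = 0.094 bits.

0.094 bits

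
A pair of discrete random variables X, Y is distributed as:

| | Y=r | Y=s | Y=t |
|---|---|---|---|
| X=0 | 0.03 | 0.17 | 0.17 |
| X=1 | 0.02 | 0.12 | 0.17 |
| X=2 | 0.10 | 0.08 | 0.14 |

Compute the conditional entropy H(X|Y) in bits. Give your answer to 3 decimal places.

1.507 bits

Marginals: p(X) = (0.3700, 0.3100, 0.3200), p(Y) = (0.1500, 0.3700, 0.4800).
H(X|Y) = Σ p(Y) · H(X|Y=·).
  Y=r: p=0.1500, H(X|Y=r) = 1.2419
  Y=s: p=0.3700, H(X|Y=s) = 1.5201
  Y=t: p=0.4800, H(X|Y=t) = 1.5792
Weighted sum = 1.507 bits.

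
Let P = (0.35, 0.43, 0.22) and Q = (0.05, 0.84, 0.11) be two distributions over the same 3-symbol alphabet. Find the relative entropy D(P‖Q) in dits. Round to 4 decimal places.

0.2370 dits

D(P‖Q) = Σ p·log₁₀(p/q).
  0.35·log₁₀(0.35/0.05) = 0.29578
  0.43·log₁₀(0.43/0.84) = -0.12505
  0.22·log₁₀(0.22/0.11) = 0.06623
D(P‖Q) = 0.2370 dits.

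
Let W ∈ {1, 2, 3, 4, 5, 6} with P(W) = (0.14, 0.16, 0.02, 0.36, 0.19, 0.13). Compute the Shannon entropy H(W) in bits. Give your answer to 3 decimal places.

2.301 bits

H(W) = −Σ p·log₂ p.
  −(0.14)·log₂(0.14) = 0.3971
  −(0.16)·log₂(0.16) = 0.4230
  −(0.02)·log₂(0.02) = 0.1129
  −(0.36)·log₂(0.36) = 0.5306
  −(0.19)·log₂(0.19) = 0.4552
  −(0.13)·log₂(0.13) = 0.3826
Sum: 0.3971 + 0.4230 + 0.1129 + 0.5306 + 0.4552 + 0.3826 = 2.301 bits.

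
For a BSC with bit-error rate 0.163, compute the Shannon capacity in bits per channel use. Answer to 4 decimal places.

0.3586 bits

Binary symmetric channel: C = 1 − h₂(ε) where h₂ is the binary entropy function.
h₂(0.163) = −0.163·log₂0.163 − 0.837·log₂0.837 = 0.6414.
C = 1 − 0.6414 = 0.3586 bits per channel use.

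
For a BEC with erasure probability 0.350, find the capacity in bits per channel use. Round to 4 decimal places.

0.6500 bits

Binary erasure channel: capacity C = 1 − ε.
C = 1 − 0.350 = 0.6500 bits per channel use.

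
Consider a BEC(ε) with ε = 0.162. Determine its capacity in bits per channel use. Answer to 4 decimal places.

0.8380 bits

Binary erasure channel: capacity C = 1 − ε.
C = 1 − 0.162 = 0.8380 bits per channel use.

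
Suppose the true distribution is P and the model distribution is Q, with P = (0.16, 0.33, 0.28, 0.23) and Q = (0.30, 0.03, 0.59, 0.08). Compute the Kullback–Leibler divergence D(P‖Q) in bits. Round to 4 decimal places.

1.0458 bits

D(P‖Q) = Σ p·log₂(p/q).
  0.16·log₂(0.16/0.30) = -0.14510
  0.33·log₂(0.33/0.03) = 1.14161
  0.28·log₂(0.28/0.59) = -0.30108
  0.23·log₂(0.23/0.08) = 0.35042
D(P‖Q) = 1.0458 bits.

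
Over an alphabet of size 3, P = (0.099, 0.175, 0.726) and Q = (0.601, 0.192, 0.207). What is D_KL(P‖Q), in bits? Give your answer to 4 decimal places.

D(P‖Q) = Σ p·log₂(p/q).
  0.099·log₂(0.099/0.601) = -0.25758
  0.175·log₂(0.175/0.192) = -0.02341
  0.726·log₂(0.726/0.207) = 1.31431
D(P‖Q) = 1.0333 bits.

1.0333 bits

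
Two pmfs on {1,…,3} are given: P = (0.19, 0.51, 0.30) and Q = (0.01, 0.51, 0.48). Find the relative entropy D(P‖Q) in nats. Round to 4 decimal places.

0.4184 nats

D(P‖Q) = Σ p·ln(p/q).
  0.19·ln(0.19/0.01) = 0.55944
  0.51·ln(0.51/0.51) = 0.00000
  0.30·ln(0.30/0.48) = -0.14100
D(P‖Q) = 0.4184 nats.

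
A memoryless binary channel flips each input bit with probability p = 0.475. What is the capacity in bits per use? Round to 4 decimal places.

0.0018 bits

Binary symmetric channel: C = 1 − h₂(ε) where h₂ is the binary entropy function.
h₂(0.475) = −0.475·log₂0.475 − 0.525·log₂0.525 = 0.9982.
C = 1 − 0.9982 = 0.0018 bits per channel use.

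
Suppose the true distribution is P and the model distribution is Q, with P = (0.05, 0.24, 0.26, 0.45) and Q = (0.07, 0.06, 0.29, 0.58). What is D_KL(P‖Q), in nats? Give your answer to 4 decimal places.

D(P‖Q) = Σ p·ln(p/q).
  0.05·ln(0.05/0.07) = -0.01682
  0.24·ln(0.24/0.06) = 0.33271
  0.26·ln(0.26/0.29) = -0.02839
  0.45·ln(0.45/0.58) = -0.11420
D(P‖Q) = 0.1733 nats.

0.1733 nats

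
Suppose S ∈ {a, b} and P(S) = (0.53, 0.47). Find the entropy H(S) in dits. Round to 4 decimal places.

0.3002 dits

H(S) = −Σ p·log₁₀ p.
  −(0.53)·log₁₀(0.53) = 0.14613
  −(0.47)·log₁₀(0.47) = 0.15411
Sum: 0.14613 + 0.15411 = 0.3002 dits.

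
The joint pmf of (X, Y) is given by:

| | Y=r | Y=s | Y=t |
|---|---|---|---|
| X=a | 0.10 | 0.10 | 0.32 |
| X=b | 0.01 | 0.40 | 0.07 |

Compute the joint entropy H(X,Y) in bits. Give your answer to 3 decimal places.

H(X,Y) = −Σ p(x,y)·log₂ p(x,y) over all 6 cells.
  cell (a,r): −0.10·log₂0.10 = 0.3322
  cell (a,s): −0.10·log₂0.10 = 0.3322
  cell (a,t): −0.32·log₂0.32 = 0.5260
  cell (b,r): −0.01·log₂0.01 = 0.0664
  cell (b,s): −0.40·log₂0.40 = 0.5288
  cell (b,t): −0.07·log₂0.07 = 0.2686
Sum = 2.054 bits.

2.054 bits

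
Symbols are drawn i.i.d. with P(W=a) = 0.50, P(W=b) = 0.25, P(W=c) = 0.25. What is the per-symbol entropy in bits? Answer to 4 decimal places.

H(W) = −Σ p·log₂ p.
  −(0.50)·log₂(0.50) = 0.50000
  −(0.25)·log₂(0.25) = 0.50000
  −(0.25)·log₂(0.25) = 0.50000
Sum: 0.50000 + 0.50000 + 0.50000 = 1.5000 bits.

1.5000 bits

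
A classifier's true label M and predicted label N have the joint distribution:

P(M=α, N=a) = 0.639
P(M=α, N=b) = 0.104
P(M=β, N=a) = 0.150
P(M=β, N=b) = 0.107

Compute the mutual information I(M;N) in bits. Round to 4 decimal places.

0.0576 bits

Marginals: p(M) = (0.7430, 0.2570), p(N) = (0.7890, 0.2110).
I(M;N) = Σ p(x,y)·log₂[p(x,y)/(p(x)p(y))].
  (α,a): 0.639·log₂(1.0900) = 0.07946
  (α,b): 0.104·log₂(0.6634) = -0.06158
  (β,a): 0.150·log₂(0.7397) = -0.06524
  (β,b): 0.107·log₂(1.9732) = 0.10492
Sum = 0.0576 bits.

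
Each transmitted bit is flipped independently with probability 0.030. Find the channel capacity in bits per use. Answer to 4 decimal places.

0.8056 bits

Binary symmetric channel: C = 1 − h₂(ε) where h₂ is the binary entropy function.
h₂(0.030) = −0.030·log₂0.030 − 0.970·log₂0.970 = 0.1944.
C = 1 − 0.1944 = 0.8056 bits per channel use.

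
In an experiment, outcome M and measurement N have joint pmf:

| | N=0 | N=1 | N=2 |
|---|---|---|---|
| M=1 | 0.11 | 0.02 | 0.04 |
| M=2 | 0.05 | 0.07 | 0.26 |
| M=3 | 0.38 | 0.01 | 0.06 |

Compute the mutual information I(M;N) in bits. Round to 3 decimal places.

0.347 bits

Marginals: p(M) = (0.1700, 0.3800, 0.4500), p(N) = (0.5400, 0.1000, 0.3600).
I(M;N) = H(M) + H(N) − H(M,N).
H(M) = 1.4834, H(N) = 1.3429, H(M,N) = 2.4793.
I(M;N) = 1.4834 + 1.3429 − 2.4793 = 0.347 bits.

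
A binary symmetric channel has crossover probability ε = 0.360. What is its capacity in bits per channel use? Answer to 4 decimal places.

0.0573 bits

Binary symmetric channel: C = 1 − h₂(ε) where h₂ is the binary entropy function.
h₂(0.360) = −0.360·log₂0.360 − 0.640·log₂0.640 = 0.9427.
C = 1 − 0.9427 = 0.0573 bits per channel use.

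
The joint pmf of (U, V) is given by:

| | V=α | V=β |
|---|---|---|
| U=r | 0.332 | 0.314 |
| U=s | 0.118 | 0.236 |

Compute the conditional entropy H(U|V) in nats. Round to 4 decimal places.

0.6346 nats

Chain rule: H(U|V) = H(U,V) − H(V).
Marginals: p(U) = (0.6460, 0.3540), p(V) = (0.4500, 0.5500).
H(U,V) = 1.3227 nats; H(V) = 0.6881 nats.
H(U|V) = 1.3227 − 0.6881 = 0.6346 nats.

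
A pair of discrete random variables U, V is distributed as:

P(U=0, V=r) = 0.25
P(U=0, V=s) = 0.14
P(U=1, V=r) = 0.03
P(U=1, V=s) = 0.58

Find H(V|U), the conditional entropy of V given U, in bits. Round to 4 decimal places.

Marginals: p(U) = (0.3900, 0.6100), p(V) = (0.2800, 0.7200).
H(V|U) = Σ p(U) · H(V|U=·).
  U=0: p=0.3900, H(V|U=0) = 0.9418
  U=1: p=0.6100, H(V|U=1) = 0.2829
Weighted sum = 0.5399 bits.

0.5399 bits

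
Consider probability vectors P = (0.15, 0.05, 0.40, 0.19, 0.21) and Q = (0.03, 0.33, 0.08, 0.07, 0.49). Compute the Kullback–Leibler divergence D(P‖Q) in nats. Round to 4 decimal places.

D(P‖Q) = Σ p·ln(p/q).
  0.15·ln(0.15/0.03) = 0.24142
  0.05·ln(0.05/0.33) = -0.09435
  0.40·ln(0.40/0.08) = 0.64378
  0.19·ln(0.19/0.07) = 0.18972
  0.21·ln(0.21/0.49) = -0.17793
D(P‖Q) = 0.8026 nats.

0.8026 nats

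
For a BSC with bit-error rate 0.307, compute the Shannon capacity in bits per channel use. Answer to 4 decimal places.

0.1103 bits

Binary symmetric channel: C = 1 − h₂(ε) where h₂ is the binary entropy function.
h₂(0.307) = −0.307·log₂0.307 − 0.693·log₂0.693 = 0.8897.
C = 1 − 0.8897 = 0.1103 bits per channel use.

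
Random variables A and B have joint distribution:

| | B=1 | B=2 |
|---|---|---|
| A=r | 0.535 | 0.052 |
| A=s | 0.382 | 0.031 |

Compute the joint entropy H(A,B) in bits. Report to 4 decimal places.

H(A,B) = −Σ p(x,y)·log₂ p(x,y) over all 4 cells.
  cell (r,1): −0.535·log₂0.535 = 0.48278
  cell (r,2): −0.052·log₂0.052 = 0.22180
  cell (s,1): −0.382·log₂0.382 = 0.53035
  cell (s,2): −0.031·log₂0.031 = 0.15536
Sum = 1.3903 bits.

1.3903 bits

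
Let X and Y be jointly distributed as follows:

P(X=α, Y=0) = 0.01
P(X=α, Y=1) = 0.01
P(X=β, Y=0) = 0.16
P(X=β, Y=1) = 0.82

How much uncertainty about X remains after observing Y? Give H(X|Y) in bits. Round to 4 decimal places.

Marginals: p(X) = (0.0200, 0.9800), p(Y) = (0.1700, 0.8300).
H(X|Y) = Σ p(Y) · H(X|Y=·).
  Y=0: p=0.1700, H(X|Y=0) = 0.3228
  Y=1: p=0.8300, H(X|Y=1) = 0.0941
Weighted sum = 0.1330 bits.

0.1330 bits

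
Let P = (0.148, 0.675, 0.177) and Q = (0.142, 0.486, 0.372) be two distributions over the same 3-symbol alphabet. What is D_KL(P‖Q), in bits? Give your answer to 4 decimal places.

0.1391 bits

D(P‖Q) = Σ p·log₂(p/q).
  0.148·log₂(0.148/0.142) = 0.00884
  0.675·log₂(0.675/0.486) = 0.31990
  0.177·log₂(0.177/0.372) = -0.18966
D(P‖Q) = 0.1391 bits.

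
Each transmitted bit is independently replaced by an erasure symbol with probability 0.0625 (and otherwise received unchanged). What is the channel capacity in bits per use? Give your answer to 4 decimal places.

0.9375 bits

Binary erasure channel: capacity C = 1 − ε.
C = 1 − 0.0625 = 0.9375 bits per channel use.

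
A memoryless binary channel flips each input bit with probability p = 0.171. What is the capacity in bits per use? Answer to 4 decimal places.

0.3400 bits

Binary symmetric channel: C = 1 − h₂(ε) where h₂ is the binary entropy function.
h₂(0.171) = −0.171·log₂0.171 − 0.829·log₂0.829 = 0.6600.
C = 1 − 0.6600 = 0.3400 bits per channel use.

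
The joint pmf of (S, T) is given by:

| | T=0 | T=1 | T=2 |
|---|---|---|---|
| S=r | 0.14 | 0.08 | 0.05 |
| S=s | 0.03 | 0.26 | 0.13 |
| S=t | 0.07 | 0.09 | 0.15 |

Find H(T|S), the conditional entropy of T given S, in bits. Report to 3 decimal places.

Chain rule: H(T|S) = H(S,T) − H(S).
Marginals: p(S) = (0.2700, 0.4200, 0.3100), p(T) = (0.2400, 0.4300, 0.3300).
H(S,T) = 2.9362 bits; H(S) = 1.5595 bits.
H(T|S) = 2.9362 − 1.5595 = 1.377 bits.

1.377 bits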